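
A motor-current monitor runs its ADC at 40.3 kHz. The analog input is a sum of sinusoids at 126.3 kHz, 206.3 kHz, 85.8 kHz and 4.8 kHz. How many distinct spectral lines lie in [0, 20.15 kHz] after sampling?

3

fs/2 = 20.15 kHz.
126.3 kHz mod fs = 5.4 kHz.
5.4 kHz ≤ fs/2 = 20.15 kHz, appears at 5.4 kHz.
206.3 kHz mod fs = 4.8 kHz.
4.8 kHz ≤ fs/2 = 20.15 kHz, appears at 4.8 kHz.
85.8 kHz mod fs = 5.2 kHz.
5.2 kHz ≤ fs/2 = 20.15 kHz, appears at 5.2 kHz.
4.8 kHz ≤ fs/2 = 20.15 kHz, passes unchanged.
Distinct values: {4.8 kHz, 5.2 kHz, 5.4 kHz} → 3.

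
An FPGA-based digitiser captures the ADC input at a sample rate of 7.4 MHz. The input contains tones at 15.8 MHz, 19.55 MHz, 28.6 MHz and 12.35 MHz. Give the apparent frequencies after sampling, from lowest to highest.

fs/2 = 3.7 MHz.
15.8 MHz mod fs = 1 MHz.
1 MHz ≤ fs/2 = 3.7 MHz, appears at 1 MHz.
19.55 MHz mod fs = 4.75 MHz.
4.75 MHz > fs/2 = 3.7 MHz, folds to fs − 4.75 MHz = 2.65 MHz.
28.6 MHz mod fs = 6.4 MHz.
6.4 MHz > fs/2 = 3.7 MHz, folds to fs − 6.4 MHz = 1 MHz.
12.35 MHz mod fs = 4.95 MHz.
4.95 MHz > fs/2 = 3.7 MHz, folds to fs − 4.95 MHz = 2.45 MHz.
Distinct values: {1 MHz, 2.45 MHz, 2.65 MHz}.

1 MHz, 2.45 MHz, 2.65 MHz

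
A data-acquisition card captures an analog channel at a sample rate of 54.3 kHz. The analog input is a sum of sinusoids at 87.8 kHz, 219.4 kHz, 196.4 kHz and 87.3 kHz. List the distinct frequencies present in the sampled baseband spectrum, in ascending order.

2.2 kHz, 20.8 kHz, 21.3 kHz

fs/2 = 27.15 kHz.
87.8 kHz mod fs = 33.5 kHz.
33.5 kHz > fs/2 = 27.15 kHz, folds to fs − 33.5 kHz = 20.8 kHz.
219.4 kHz mod fs = 2.2 kHz.
2.2 kHz ≤ fs/2 = 27.15 kHz, appears at 2.2 kHz.
196.4 kHz mod fs = 33.5 kHz.
33.5 kHz > fs/2 = 27.15 kHz, folds to fs − 33.5 kHz = 20.8 kHz.
87.3 kHz mod fs = 33 kHz.
33 kHz > fs/2 = 27.15 kHz, folds to fs − 33 kHz = 21.3 kHz.
Distinct values: {2.2 kHz, 20.8 kHz, 21.3 kHz}.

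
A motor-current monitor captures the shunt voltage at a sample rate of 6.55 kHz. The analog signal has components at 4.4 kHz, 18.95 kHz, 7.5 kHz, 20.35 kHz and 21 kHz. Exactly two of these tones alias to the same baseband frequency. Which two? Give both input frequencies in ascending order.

18.95 kHz, 20.35 kHz

fs/2 = 3.275 kHz.
4.4 kHz > fs/2 = 3.275 kHz, folds to fs − 4.4 kHz = 2.15 kHz.
18.95 kHz mod fs = 5.85 kHz.
5.85 kHz > fs/2 = 3.275 kHz, folds to fs − 5.85 kHz = 0.7 kHz.
7.5 kHz mod fs = 0.95 kHz.
0.95 kHz ≤ fs/2 = 3.275 kHz, appears at 0.95 kHz.
20.35 kHz mod fs = 0.7 kHz.
0.7 kHz ≤ fs/2 = 3.275 kHz, appears at 0.7 kHz.
21 kHz mod fs = 1.35 kHz.
1.35 kHz ≤ fs/2 = 3.275 kHz, appears at 1.35 kHz.
18.95 kHz and 20.35 kHz both map to 0.7 kHz.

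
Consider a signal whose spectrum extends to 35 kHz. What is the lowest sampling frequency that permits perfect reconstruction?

70 kHz

Nyquist rate = 2 × 35 kHz = 70 kHz.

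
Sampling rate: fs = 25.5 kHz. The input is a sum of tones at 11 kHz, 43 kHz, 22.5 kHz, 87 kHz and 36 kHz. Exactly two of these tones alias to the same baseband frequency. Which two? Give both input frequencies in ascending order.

36 kHz, 87 kHz

fs/2 = 12.75 kHz.
11 kHz ≤ fs/2 = 12.75 kHz, passes unchanged.
43 kHz mod fs = 17.5 kHz.
17.5 kHz > fs/2 = 12.75 kHz, folds to fs − 17.5 kHz = 8 kHz.
22.5 kHz > fs/2 = 12.75 kHz, folds to fs − 22.5 kHz = 3 kHz.
87 kHz mod fs = 10.5 kHz.
10.5 kHz ≤ fs/2 = 12.75 kHz, appears at 10.5 kHz.
36 kHz mod fs = 10.5 kHz.
10.5 kHz ≤ fs/2 = 12.75 kHz, appears at 10.5 kHz.
36 kHz and 87 kHz both map to 10.5 kHz.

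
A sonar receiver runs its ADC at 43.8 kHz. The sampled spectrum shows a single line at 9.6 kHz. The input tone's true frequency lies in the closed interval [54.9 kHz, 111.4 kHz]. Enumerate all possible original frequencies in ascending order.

78 kHz, 97.2 kHz

Frequencies that alias to 9.6 kHz are k·fs ± 9.6 kHz for integer k ≥ 0.
k=0: 9.6 kHz.
k=1: 34.2 kHz, 53.4 kHz.
k=2: 78 kHz, 97.2 kHz.
k=3: 121.8 kHz, 141 kHz.
Within [54.9 kHz, 111.4 kHz]: 78 kHz, 97.2 kHz.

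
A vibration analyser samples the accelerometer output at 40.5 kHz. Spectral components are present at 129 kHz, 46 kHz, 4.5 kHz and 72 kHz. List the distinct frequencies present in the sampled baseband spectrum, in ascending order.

fs/2 = 20.25 kHz.
129 kHz mod fs = 7.5 kHz.
7.5 kHz ≤ fs/2 = 20.25 kHz, appears at 7.5 kHz.
46 kHz mod fs = 5.5 kHz.
5.5 kHz ≤ fs/2 = 20.25 kHz, appears at 5.5 kHz.
4.5 kHz ≤ fs/2 = 20.25 kHz, passes unchanged.
72 kHz mod fs = 31.5 kHz.
31.5 kHz > fs/2 = 20.25 kHz, folds to fs − 31.5 kHz = 9 kHz.
Distinct values: {4.5 kHz, 5.5 kHz, 7.5 kHz, 9 kHz}.

4.5 kHz, 5.5 kHz, 7.5 kHz, 9 kHz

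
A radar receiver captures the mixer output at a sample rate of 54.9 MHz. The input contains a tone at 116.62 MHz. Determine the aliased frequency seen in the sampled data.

6.82 MHz

116.62 MHz mod fs = 6.82 MHz.
6.82 MHz ≤ fs/2 = 27.45 MHz, appears at 6.82 MHz.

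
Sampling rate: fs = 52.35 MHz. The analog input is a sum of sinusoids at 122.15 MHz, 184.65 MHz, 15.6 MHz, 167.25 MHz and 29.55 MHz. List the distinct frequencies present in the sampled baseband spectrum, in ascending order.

fs/2 = 26.175 MHz.
122.15 MHz mod fs = 17.45 MHz.
17.45 MHz ≤ fs/2 = 26.175 MHz, appears at 17.45 MHz.
184.65 MHz mod fs = 27.6 MHz.
27.6 MHz > fs/2 = 26.175 MHz, folds to fs − 27.6 MHz = 24.75 MHz.
15.6 MHz ≤ fs/2 = 26.175 MHz, passes unchanged.
167.25 MHz mod fs = 10.2 MHz.
10.2 MHz ≤ fs/2 = 26.175 MHz, appears at 10.2 MHz.
29.55 MHz > fs/2 = 26.175 MHz, folds to fs − 29.55 MHz = 22.8 MHz.
Distinct values: {10.2 MHz, 15.6 MHz, 17.45 MHz, 22.8 MHz, 24.75 MHz}.

10.2 MHz, 15.6 MHz, 17.45 MHz, 22.8 MHz, 24.75 MHz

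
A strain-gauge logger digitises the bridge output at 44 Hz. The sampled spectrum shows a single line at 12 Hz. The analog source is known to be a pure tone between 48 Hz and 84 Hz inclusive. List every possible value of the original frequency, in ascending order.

56 Hz, 76 Hz

Frequencies that alias to 12 Hz are k·fs ± 12 Hz for integer k ≥ 0.
k=0: 12 Hz.
k=1: 32 Hz, 56 Hz.
k=2: 76 Hz, 100 Hz.
k=3: 120 Hz, 144 Hz.
Within [48 Hz, 84 Hz]: 56 Hz, 76 Hz.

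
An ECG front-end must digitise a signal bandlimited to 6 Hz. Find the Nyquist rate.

Nyquist rate = 2 × 6 Hz = 12 Hz.

12 Hz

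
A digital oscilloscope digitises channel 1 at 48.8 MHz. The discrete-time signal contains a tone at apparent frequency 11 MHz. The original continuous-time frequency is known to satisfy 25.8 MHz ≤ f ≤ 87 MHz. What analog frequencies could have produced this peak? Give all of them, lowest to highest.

Frequencies that alias to 11 MHz are k·fs ± 11 MHz for integer k ≥ 0.
k=0: 11 MHz.
k=1: 37.8 MHz, 59.8 MHz.
k=2: 86.6 MHz, 108.6 MHz.
k=3: 135.4 MHz, 157.4 MHz.
Within [25.8 MHz, 87 MHz]: 37.8 MHz, 59.8 MHz, 86.6 MHz.

37.8 MHz, 59.8 MHz, 86.6 MHz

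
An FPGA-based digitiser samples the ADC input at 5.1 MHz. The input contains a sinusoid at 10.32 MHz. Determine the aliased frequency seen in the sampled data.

0.12 MHz

10.32 MHz mod fs = 0.12 MHz.
0.12 MHz ≤ fs/2 = 2.55 MHz, appears at 0.12 MHz.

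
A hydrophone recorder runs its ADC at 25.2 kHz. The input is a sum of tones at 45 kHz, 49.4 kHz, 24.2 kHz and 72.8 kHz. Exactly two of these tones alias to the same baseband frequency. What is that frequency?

1 kHz

fs/2 = 12.6 kHz.
45 kHz mod fs = 19.8 kHz.
19.8 kHz > fs/2 = 12.6 kHz, folds to fs − 19.8 kHz = 5.4 kHz.
49.4 kHz mod fs = 24.2 kHz.
24.2 kHz > fs/2 = 12.6 kHz, folds to fs − 24.2 kHz = 1 kHz.
24.2 kHz > fs/2 = 12.6 kHz, folds to fs − 24.2 kHz = 1 kHz.
72.8 kHz mod fs = 22.4 kHz.
22.4 kHz > fs/2 = 12.6 kHz, folds to fs − 22.4 kHz = 2.8 kHz.
24.2 kHz and 49.4 kHz both map to 1 kHz.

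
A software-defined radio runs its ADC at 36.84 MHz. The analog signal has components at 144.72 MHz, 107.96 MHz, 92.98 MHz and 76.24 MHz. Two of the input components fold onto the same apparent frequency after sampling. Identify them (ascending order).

fs/2 = 18.42 MHz.
144.72 MHz mod fs = 34.2 MHz.
34.2 MHz > fs/2 = 18.42 MHz, folds to fs − 34.2 MHz = 2.64 MHz.
107.96 MHz mod fs = 34.28 MHz.
34.28 MHz > fs/2 = 18.42 MHz, folds to fs − 34.28 MHz = 2.56 MHz.
92.98 MHz mod fs = 19.3 MHz.
19.3 MHz > fs/2 = 18.42 MHz, folds to fs − 19.3 MHz = 17.54 MHz.
76.24 MHz mod fs = 2.56 MHz.
2.56 MHz ≤ fs/2 = 18.42 MHz, appears at 2.56 MHz.
76.24 MHz and 107.96 MHz both map to 2.56 MHz.

76.24 MHz, 107.96 MHz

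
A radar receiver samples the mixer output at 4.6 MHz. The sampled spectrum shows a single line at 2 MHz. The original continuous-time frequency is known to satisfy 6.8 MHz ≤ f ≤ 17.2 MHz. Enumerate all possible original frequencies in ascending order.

7.2 MHz, 11.2 MHz, 11.8 MHz, 15.8 MHz, 16.4 MHz

Frequencies that alias to 2 MHz are k·fs ± 2 MHz for integer k ≥ 0.
k=0: 2 MHz.
k=1: 2.6 MHz, 6.6 MHz.
k=2: 7.2 MHz, 11.2 MHz.
k=3: 11.8 MHz, 15.8 MHz.
k=4: 16.4 MHz, 20.4 MHz.
k=5: 21 MHz, 25 MHz.
Within [6.8 MHz, 17.2 MHz]: 7.2 MHz, 11.2 MHz, 11.8 MHz, 15.8 MHz, 16.4 MHz.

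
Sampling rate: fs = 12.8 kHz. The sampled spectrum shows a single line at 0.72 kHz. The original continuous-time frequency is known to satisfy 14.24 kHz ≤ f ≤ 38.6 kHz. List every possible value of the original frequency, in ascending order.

24.88 kHz, 26.32 kHz, 37.68 kHz

Frequencies that alias to 0.72 kHz are k·fs ± 0.72 kHz for integer k ≥ 0.
k=0: 0.72 kHz.
k=1: 12.08 kHz, 13.52 kHz.
k=2: 24.88 kHz, 26.32 kHz.
k=3: 37.68 kHz, 39.12 kHz.
k=4: 50.48 kHz, 51.92 kHz.
Within [14.24 kHz, 38.6 kHz]: 24.88 kHz, 26.32 kHz, 37.68 kHz.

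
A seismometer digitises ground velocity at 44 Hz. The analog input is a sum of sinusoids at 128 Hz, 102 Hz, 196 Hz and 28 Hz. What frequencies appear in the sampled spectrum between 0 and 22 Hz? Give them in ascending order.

fs/2 = 22 Hz.
128 Hz mod fs = 40 Hz.
40 Hz > fs/2 = 22 Hz, folds to fs − 40 Hz = 4 Hz.
102 Hz mod fs = 14 Hz.
14 Hz ≤ fs/2 = 22 Hz, appears at 14 Hz.
196 Hz mod fs = 20 Hz.
20 Hz ≤ fs/2 = 22 Hz, appears at 20 Hz.
28 Hz > fs/2 = 22 Hz, folds to fs − 28 Hz = 16 Hz.
Distinct values: {4 Hz, 14 Hz, 16 Hz, 20 Hz}.

4 Hz, 14 Hz, 16 Hz, 20 Hz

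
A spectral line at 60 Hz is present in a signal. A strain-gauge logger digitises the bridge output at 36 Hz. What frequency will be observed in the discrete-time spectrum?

60 Hz mod fs = 24 Hz.
24 Hz > fs/2 = 18 Hz, folds to fs − 24 Hz = 12 Hz.

12 Hz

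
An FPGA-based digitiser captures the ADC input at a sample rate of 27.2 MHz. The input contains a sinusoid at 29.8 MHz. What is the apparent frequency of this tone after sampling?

2.6 MHz

29.8 MHz mod fs = 2.6 MHz.
2.6 MHz ≤ fs/2 = 13.6 MHz, appears at 2.6 MHz.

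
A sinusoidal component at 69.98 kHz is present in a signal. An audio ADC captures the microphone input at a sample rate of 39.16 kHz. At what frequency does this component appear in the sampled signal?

8.34 kHz

69.98 kHz mod fs = 30.82 kHz.
30.82 kHz > fs/2 = 19.58 kHz, folds to fs − 30.82 kHz = 8.34 kHz.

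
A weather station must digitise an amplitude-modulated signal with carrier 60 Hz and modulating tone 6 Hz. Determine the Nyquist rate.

132 Hz

AM sidebands sit at fc ± fm = 54 Hz and 66 Hz.
Highest-frequency component: 66 Hz.
Nyquist rate = 2 × 66 Hz = 132 Hz.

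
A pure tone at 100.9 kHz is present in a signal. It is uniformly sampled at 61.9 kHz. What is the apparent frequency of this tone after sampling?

22.9 kHz

100.9 kHz mod fs = 39 kHz.
39 kHz > fs/2 = 30.95 kHz, folds to fs − 39 kHz = 22.9 kHz.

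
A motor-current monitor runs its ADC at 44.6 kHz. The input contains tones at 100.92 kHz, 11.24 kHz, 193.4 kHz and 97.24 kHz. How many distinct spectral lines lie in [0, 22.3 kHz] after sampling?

4

fs/2 = 22.3 kHz.
100.92 kHz mod fs = 11.72 kHz.
11.72 kHz ≤ fs/2 = 22.3 kHz, appears at 11.72 kHz.
11.24 kHz ≤ fs/2 = 22.3 kHz, passes unchanged.
193.4 kHz mod fs = 15 kHz.
15 kHz ≤ fs/2 = 22.3 kHz, appears at 15 kHz.
97.24 kHz mod fs = 8.04 kHz.
8.04 kHz ≤ fs/2 = 22.3 kHz, appears at 8.04 kHz.
Distinct values: {8.04 kHz, 11.24 kHz, 11.72 kHz, 15 kHz} → 4.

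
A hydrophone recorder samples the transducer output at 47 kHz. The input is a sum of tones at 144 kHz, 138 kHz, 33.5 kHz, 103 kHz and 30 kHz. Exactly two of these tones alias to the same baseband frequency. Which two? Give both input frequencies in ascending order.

fs/2 = 23.5 kHz.
144 kHz mod fs = 3 kHz.
3 kHz ≤ fs/2 = 23.5 kHz, appears at 3 kHz.
138 kHz mod fs = 44 kHz.
44 kHz > fs/2 = 23.5 kHz, folds to fs − 44 kHz = 3 kHz.
33.5 kHz > fs/2 = 23.5 kHz, folds to fs − 33.5 kHz = 13.5 kHz.
103 kHz mod fs = 9 kHz.
9 kHz ≤ fs/2 = 23.5 kHz, appears at 9 kHz.
30 kHz > fs/2 = 23.5 kHz, folds to fs − 30 kHz = 17 kHz.
138 kHz and 144 kHz both map to 3 kHz.

138 kHz, 144 kHz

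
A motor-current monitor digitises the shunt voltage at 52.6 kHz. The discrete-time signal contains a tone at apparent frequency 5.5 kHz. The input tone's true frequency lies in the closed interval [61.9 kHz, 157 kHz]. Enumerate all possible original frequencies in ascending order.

Frequencies that alias to 5.5 kHz are k·fs ± 5.5 kHz for integer k ≥ 0.
k=0: 5.5 kHz.
k=1: 47.1 kHz, 58.1 kHz.
k=2: 99.7 kHz, 110.7 kHz.
k=3: 152.3 kHz, 163.3 kHz.
k=4: 204.9 kHz, 215.9 kHz.
Within [61.9 kHz, 157 kHz]: 99.7 kHz, 110.7 kHz, 152.3 kHz.

99.7 kHz, 110.7 kHz, 152.3 kHz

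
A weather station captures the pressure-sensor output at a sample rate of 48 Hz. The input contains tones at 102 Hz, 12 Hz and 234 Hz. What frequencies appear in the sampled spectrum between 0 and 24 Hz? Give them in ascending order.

fs/2 = 24 Hz.
102 Hz mod fs = 6 Hz.
6 Hz ≤ fs/2 = 24 Hz, appears at 6 Hz.
12 Hz ≤ fs/2 = 24 Hz, passes unchanged.
234 Hz mod fs = 42 Hz.
42 Hz > fs/2 = 24 Hz, folds to fs − 42 Hz = 6 Hz.
Distinct values: {6 Hz, 12 Hz}.

6 Hz, 12 Hz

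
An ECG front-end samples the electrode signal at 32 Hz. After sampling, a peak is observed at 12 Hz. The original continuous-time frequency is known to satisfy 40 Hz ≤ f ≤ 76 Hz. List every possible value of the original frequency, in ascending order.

Frequencies that alias to 12 Hz are k·fs ± 12 Hz for integer k ≥ 0.
k=0: 12 Hz.
k=1: 20 Hz, 44 Hz.
k=2: 52 Hz, 76 Hz.
k=3: 84 Hz, 108 Hz.
Within [40 Hz, 76 Hz]: 44 Hz, 52 Hz, 76 Hz.

44 Hz, 52 Hz, 76 Hz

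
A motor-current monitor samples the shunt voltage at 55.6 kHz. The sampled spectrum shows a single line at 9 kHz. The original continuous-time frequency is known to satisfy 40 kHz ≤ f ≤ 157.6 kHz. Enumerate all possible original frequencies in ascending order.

Frequencies that alias to 9 kHz are k·fs ± 9 kHz for integer k ≥ 0.
k=0: 9 kHz.
k=1: 46.6 kHz, 64.6 kHz.
k=2: 102.2 kHz, 120.2 kHz.
k=3: 157.8 kHz, 175.8 kHz.
Within [40 kHz, 157.6 kHz]: 46.6 kHz, 64.6 kHz, 102.2 kHz, 120.2 kHz.

46.6 kHz, 64.6 kHz, 102.2 kHz, 120.2 kHz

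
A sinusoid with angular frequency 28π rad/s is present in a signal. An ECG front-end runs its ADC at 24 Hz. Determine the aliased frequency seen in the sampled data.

ω = 28π rad/s → f = ω/(2π) = 14 Hz.
14 Hz > fs/2 = 12 Hz, folds to fs − 14 Hz = 10 Hz.

10 Hz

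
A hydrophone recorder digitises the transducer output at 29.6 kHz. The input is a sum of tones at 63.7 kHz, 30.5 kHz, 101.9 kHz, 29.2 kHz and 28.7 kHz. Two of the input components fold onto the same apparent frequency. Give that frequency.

fs/2 = 14.8 kHz.
63.7 kHz mod fs = 4.5 kHz.
4.5 kHz ≤ fs/2 = 14.8 kHz, appears at 4.5 kHz.
30.5 kHz mod fs = 0.9 kHz.
0.9 kHz ≤ fs/2 = 14.8 kHz, appears at 0.9 kHz.
101.9 kHz mod fs = 13.1 kHz.
13.1 kHz ≤ fs/2 = 14.8 kHz, appears at 13.1 kHz.
29.2 kHz > fs/2 = 14.8 kHz, folds to fs − 29.2 kHz = 0.4 kHz.
28.7 kHz > fs/2 = 14.8 kHz, folds to fs − 28.7 kHz = 0.9 kHz.
28.7 kHz and 30.5 kHz both map to 0.9 kHz.

0.9 kHz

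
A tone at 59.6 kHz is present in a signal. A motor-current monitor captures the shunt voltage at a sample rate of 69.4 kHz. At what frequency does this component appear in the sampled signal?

59.6 kHz > fs/2 = 34.7 kHz, folds to fs − 59.6 kHz = 9.8 kHz.

9.8 kHz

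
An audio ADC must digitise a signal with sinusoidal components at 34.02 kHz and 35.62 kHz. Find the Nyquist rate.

Highest-frequency component: 35.62 kHz.
Nyquist rate = 2 × 35.62 kHz = 71.24 kHz.

71.24 kHz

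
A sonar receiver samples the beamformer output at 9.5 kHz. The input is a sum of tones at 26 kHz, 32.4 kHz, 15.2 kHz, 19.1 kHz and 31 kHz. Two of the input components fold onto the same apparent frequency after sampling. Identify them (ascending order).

fs/2 = 4.75 kHz.
26 kHz mod fs = 7 kHz.
7 kHz > fs/2 = 4.75 kHz, folds to fs − 7 kHz = 2.5 kHz.
32.4 kHz mod fs = 3.9 kHz.
3.9 kHz ≤ fs/2 = 4.75 kHz, appears at 3.9 kHz.
15.2 kHz mod fs = 5.7 kHz.
5.7 kHz > fs/2 = 4.75 kHz, folds to fs − 5.7 kHz = 3.8 kHz.
19.1 kHz mod fs = 0.1 kHz.
0.1 kHz ≤ fs/2 = 4.75 kHz, appears at 0.1 kHz.
31 kHz mod fs = 2.5 kHz.
2.5 kHz ≤ fs/2 = 4.75 kHz, appears at 2.5 kHz.
26 kHz and 31 kHz both map to 2.5 kHz.

26 kHz, 31 kHz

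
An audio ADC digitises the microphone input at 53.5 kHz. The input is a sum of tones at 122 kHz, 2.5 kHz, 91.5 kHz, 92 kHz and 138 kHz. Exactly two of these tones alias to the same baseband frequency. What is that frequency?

15 kHz

fs/2 = 26.75 kHz.
122 kHz mod fs = 15 kHz.
15 kHz ≤ fs/2 = 26.75 kHz, appears at 15 kHz.
2.5 kHz ≤ fs/2 = 26.75 kHz, passes unchanged.
91.5 kHz mod fs = 38 kHz.
38 kHz > fs/2 = 26.75 kHz, folds to fs − 38 kHz = 15.5 kHz.
92 kHz mod fs = 38.5 kHz.
38.5 kHz > fs/2 = 26.75 kHz, folds to fs − 38.5 kHz = 15 kHz.
138 kHz mod fs = 31 kHz.
31 kHz > fs/2 = 26.75 kHz, folds to fs − 31 kHz = 22.5 kHz.
92 kHz and 122 kHz both map to 15 kHz.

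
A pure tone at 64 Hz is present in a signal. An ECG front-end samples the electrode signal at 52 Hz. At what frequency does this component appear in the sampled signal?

64 Hz mod fs = 12 Hz.
12 Hz ≤ fs/2 = 26 Hz, appears at 12 Hz.

12 Hz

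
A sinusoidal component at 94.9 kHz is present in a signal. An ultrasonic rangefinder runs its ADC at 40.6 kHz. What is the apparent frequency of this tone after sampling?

94.9 kHz mod fs = 13.7 kHz.
13.7 kHz ≤ fs/2 = 20.3 kHz, appears at 13.7 kHz.

13.7 kHz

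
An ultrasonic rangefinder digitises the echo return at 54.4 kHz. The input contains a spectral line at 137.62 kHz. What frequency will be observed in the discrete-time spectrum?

137.62 kHz mod fs = 28.82 kHz.
28.82 kHz > fs/2 = 27.2 kHz, folds to fs − 28.82 kHz = 25.58 kHz.

25.58 kHz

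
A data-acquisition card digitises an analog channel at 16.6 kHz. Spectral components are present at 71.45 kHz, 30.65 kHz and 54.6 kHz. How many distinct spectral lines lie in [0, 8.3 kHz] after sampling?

fs/2 = 8.3 kHz.
71.45 kHz mod fs = 5.05 kHz.
5.05 kHz ≤ fs/2 = 8.3 kHz, appears at 5.05 kHz.
30.65 kHz mod fs = 14.05 kHz.
14.05 kHz > fs/2 = 8.3 kHz, folds to fs − 14.05 kHz = 2.55 kHz.
54.6 kHz mod fs = 4.8 kHz.
4.8 kHz ≤ fs/2 = 8.3 kHz, appears at 4.8 kHz.
Distinct values: {2.55 kHz, 4.8 kHz, 5.05 kHz} → 3.

3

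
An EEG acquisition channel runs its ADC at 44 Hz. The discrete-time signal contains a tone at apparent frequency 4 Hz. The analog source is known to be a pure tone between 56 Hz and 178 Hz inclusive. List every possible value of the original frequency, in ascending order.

84 Hz, 92 Hz, 128 Hz, 136 Hz, 172 Hz

Frequencies that alias to 4 Hz are k·fs ± 4 Hz for integer k ≥ 0.
k=0: 4 Hz.
k=1: 40 Hz, 48 Hz.
k=2: 84 Hz, 92 Hz.
k=3: 128 Hz, 136 Hz.
k=4: 172 Hz, 180 Hz.
k=5: 216 Hz, 224 Hz.
Within [56 Hz, 178 Hz]: 84 Hz, 92 Hz, 128 Hz, 136 Hz, 172 Hz.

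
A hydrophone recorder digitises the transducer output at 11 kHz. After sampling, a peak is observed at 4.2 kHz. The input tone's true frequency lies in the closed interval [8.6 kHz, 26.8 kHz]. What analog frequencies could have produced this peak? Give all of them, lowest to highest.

15.2 kHz, 17.8 kHz, 26.2 kHz

Frequencies that alias to 4.2 kHz are k·fs ± 4.2 kHz for integer k ≥ 0.
k=0: 4.2 kHz.
k=1: 6.8 kHz, 15.2 kHz.
k=2: 17.8 kHz, 26.2 kHz.
k=3: 28.8 kHz, 37.2 kHz.
Within [8.6 kHz, 26.8 kHz]: 15.2 kHz, 17.8 kHz, 26.2 kHz.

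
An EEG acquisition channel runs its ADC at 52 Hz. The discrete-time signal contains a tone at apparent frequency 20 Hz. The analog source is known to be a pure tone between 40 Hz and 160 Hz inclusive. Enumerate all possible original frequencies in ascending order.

72 Hz, 84 Hz, 124 Hz, 136 Hz

Frequencies that alias to 20 Hz are k·fs ± 20 Hz for integer k ≥ 0.
k=0: 20 Hz.
k=1: 32 Hz, 72 Hz.
k=2: 84 Hz, 124 Hz.
k=3: 136 Hz, 176 Hz.
k=4: 188 Hz, 228 Hz.
Within [40 Hz, 160 Hz]: 72 Hz, 84 Hz, 124 Hz, 136 Hz.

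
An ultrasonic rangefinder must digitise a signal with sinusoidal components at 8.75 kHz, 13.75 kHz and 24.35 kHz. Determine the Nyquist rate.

Highest-frequency component: 24.35 kHz.
Nyquist rate = 2 × 24.35 kHz = 48.7 kHz.

48.7 kHz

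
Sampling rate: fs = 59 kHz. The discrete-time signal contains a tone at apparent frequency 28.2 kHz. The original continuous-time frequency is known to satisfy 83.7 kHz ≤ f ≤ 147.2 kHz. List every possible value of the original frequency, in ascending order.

Frequencies that alias to 28.2 kHz are k·fs ± 28.2 kHz for integer k ≥ 0.
k=0: 28.2 kHz.
k=1: 30.8 kHz, 87.2 kHz.
k=2: 89.8 kHz, 146.2 kHz.
k=3: 148.8 kHz, 205.2 kHz.
Within [83.7 kHz, 147.2 kHz]: 87.2 kHz, 89.8 kHz, 146.2 kHz.

87.2 kHz, 89.8 kHz, 146.2 kHz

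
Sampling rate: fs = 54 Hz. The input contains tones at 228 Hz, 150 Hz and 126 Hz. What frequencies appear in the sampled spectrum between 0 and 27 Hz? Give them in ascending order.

fs/2 = 27 Hz.
228 Hz mod fs = 12 Hz.
12 Hz ≤ fs/2 = 27 Hz, appears at 12 Hz.
150 Hz mod fs = 42 Hz.
42 Hz > fs/2 = 27 Hz, folds to fs − 42 Hz = 12 Hz.
126 Hz mod fs = 18 Hz.
18 Hz ≤ fs/2 = 27 Hz, appears at 18 Hz.
Distinct values: {12 Hz, 18 Hz}.

12 Hz, 18 Hz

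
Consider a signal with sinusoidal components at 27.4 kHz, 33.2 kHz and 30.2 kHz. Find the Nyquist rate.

Highest-frequency component: 33.2 kHz.
Nyquist rate = 2 × 33.2 kHz = 66.4 kHz.

66.4 kHz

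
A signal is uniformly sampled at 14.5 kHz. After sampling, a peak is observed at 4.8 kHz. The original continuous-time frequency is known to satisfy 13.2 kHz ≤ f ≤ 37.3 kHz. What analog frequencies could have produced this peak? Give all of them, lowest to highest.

19.3 kHz, 24.2 kHz, 33.8 kHz

Frequencies that alias to 4.8 kHz are k·fs ± 4.8 kHz for integer k ≥ 0.
k=0: 4.8 kHz.
k=1: 9.7 kHz, 19.3 kHz.
k=2: 24.2 kHz, 33.8 kHz.
k=3: 38.7 kHz, 48.3 kHz.
Within [13.2 kHz, 37.3 kHz]: 19.3 kHz, 24.2 kHz, 33.8 kHz.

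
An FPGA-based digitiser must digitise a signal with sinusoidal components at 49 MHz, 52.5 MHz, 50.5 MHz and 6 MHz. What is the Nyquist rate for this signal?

105 MHz

Highest-frequency component: 52.5 MHz.
Nyquist rate = 2 × 52.5 MHz = 105 MHz.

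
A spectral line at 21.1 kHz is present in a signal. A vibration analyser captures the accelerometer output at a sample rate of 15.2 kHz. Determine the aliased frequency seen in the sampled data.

5.9 kHz

21.1 kHz mod fs = 5.9 kHz.
5.9 kHz ≤ fs/2 = 7.6 kHz, appears at 5.9 kHz.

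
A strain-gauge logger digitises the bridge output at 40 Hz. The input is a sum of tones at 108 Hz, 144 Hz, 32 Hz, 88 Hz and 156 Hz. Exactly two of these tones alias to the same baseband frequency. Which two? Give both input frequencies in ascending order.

32 Hz, 88 Hz

fs/2 = 20 Hz.
108 Hz mod fs = 28 Hz.
28 Hz > fs/2 = 20 Hz, folds to fs − 28 Hz = 12 Hz.
144 Hz mod fs = 24 Hz.
24 Hz > fs/2 = 20 Hz, folds to fs − 24 Hz = 16 Hz.
32 Hz > fs/2 = 20 Hz, folds to fs − 32 Hz = 8 Hz.
88 Hz mod fs = 8 Hz.
8 Hz ≤ fs/2 = 20 Hz, appears at 8 Hz.
156 Hz mod fs = 36 Hz.
36 Hz > fs/2 = 20 Hz, folds to fs − 36 Hz = 4 Hz.
32 Hz and 88 Hz both map to 8 Hz.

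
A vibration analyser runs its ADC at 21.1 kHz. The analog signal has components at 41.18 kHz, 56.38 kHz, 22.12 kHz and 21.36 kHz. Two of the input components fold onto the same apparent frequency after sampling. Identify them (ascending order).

22.12 kHz, 41.18 kHz

fs/2 = 10.55 kHz.
41.18 kHz mod fs = 20.08 kHz.
20.08 kHz > fs/2 = 10.55 kHz, folds to fs − 20.08 kHz = 1.02 kHz.
56.38 kHz mod fs = 14.18 kHz.
14.18 kHz > fs/2 = 10.55 kHz, folds to fs − 14.18 kHz = 6.92 kHz.
22.12 kHz mod fs = 1.02 kHz.
1.02 kHz ≤ fs/2 = 10.55 kHz, appears at 1.02 kHz.
21.36 kHz mod fs = 0.26 kHz.
0.26 kHz ≤ fs/2 = 10.55 kHz, appears at 0.26 kHz.
22.12 kHz and 41.18 kHz both map to 1.02 kHz.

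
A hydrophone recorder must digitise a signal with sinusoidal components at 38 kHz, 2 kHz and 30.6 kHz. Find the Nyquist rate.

76 kHz

Highest-frequency component: 38 kHz.
Nyquist rate = 2 × 38 kHz = 76 kHz.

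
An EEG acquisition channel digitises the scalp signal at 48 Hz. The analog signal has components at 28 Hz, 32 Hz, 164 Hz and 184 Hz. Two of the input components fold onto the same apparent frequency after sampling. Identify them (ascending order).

28 Hz, 164 Hz

fs/2 = 24 Hz.
28 Hz > fs/2 = 24 Hz, folds to fs − 28 Hz = 20 Hz.
32 Hz > fs/2 = 24 Hz, folds to fs − 32 Hz = 16 Hz.
164 Hz mod fs = 20 Hz.
20 Hz ≤ fs/2 = 24 Hz, appears at 20 Hz.
184 Hz mod fs = 40 Hz.
40 Hz > fs/2 = 24 Hz, folds to fs − 40 Hz = 8 Hz.
28 Hz and 164 Hz both map to 20 Hz.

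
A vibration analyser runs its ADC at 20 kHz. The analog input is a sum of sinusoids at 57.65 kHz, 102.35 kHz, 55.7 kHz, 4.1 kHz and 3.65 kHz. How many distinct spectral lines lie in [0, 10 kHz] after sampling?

fs/2 = 10 kHz.
57.65 kHz mod fs = 17.65 kHz.
17.65 kHz > fs/2 = 10 kHz, folds to fs − 17.65 kHz = 2.35 kHz.
102.35 kHz mod fs = 2.35 kHz.
2.35 kHz ≤ fs/2 = 10 kHz, appears at 2.35 kHz.
55.7 kHz mod fs = 15.7 kHz.
15.7 kHz > fs/2 = 10 kHz, folds to fs − 15.7 kHz = 4.3 kHz.
4.1 kHz ≤ fs/2 = 10 kHz, passes unchanged.
3.65 kHz ≤ fs/2 = 10 kHz, passes unchanged.
Distinct values: {2.35 kHz, 3.65 kHz, 4.1 kHz, 4.3 kHz} → 4.

4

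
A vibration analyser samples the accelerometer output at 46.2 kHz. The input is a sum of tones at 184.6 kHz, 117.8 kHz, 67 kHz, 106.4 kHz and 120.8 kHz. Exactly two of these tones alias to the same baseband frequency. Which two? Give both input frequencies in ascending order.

fs/2 = 23.1 kHz.
184.6 kHz mod fs = 46 kHz.
46 kHz > fs/2 = 23.1 kHz, folds to fs − 46 kHz = 0.2 kHz.
117.8 kHz mod fs = 25.4 kHz.
25.4 kHz > fs/2 = 23.1 kHz, folds to fs − 25.4 kHz = 20.8 kHz.
67 kHz mod fs = 20.8 kHz.
20.8 kHz ≤ fs/2 = 23.1 kHz, appears at 20.8 kHz.
106.4 kHz mod fs = 14 kHz.
14 kHz ≤ fs/2 = 23.1 kHz, appears at 14 kHz.
120.8 kHz mod fs = 28.4 kHz.
28.4 kHz > fs/2 = 23.1 kHz, folds to fs − 28.4 kHz = 17.8 kHz.
67 kHz and 117.8 kHz both map to 20.8 kHz.

67 kHz, 117.8 kHz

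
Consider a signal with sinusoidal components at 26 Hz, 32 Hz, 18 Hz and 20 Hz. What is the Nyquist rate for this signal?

Highest-frequency component: 32 Hz.
Nyquist rate = 2 × 32 Hz = 64 Hz.

64 Hz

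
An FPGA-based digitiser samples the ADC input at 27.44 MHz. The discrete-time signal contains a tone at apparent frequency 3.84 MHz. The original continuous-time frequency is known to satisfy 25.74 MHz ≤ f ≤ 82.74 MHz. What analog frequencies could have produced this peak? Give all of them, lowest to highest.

Frequencies that alias to 3.84 MHz are k·fs ± 3.84 MHz for integer k ≥ 0.
k=0: 3.84 MHz.
k=1: 23.6 MHz, 31.28 MHz.
k=2: 51.04 MHz, 58.72 MHz.
k=3: 78.48 MHz, 86.16 MHz.
k=4: 105.92 MHz, 113.6 MHz.
Within [25.74 MHz, 82.74 MHz]: 31.28 MHz, 51.04 MHz, 58.72 MHz, 78.48 MHz.

31.28 MHz, 51.04 MHz, 58.72 MHz, 78.48 MHz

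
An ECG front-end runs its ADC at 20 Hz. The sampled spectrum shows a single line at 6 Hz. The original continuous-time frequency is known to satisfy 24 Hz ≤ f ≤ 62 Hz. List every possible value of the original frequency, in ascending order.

26 Hz, 34 Hz, 46 Hz, 54 Hz

Frequencies that alias to 6 Hz are k·fs ± 6 Hz for integer k ≥ 0.
k=0: 6 Hz.
k=1: 14 Hz, 26 Hz.
k=2: 34 Hz, 46 Hz.
k=3: 54 Hz, 66 Hz.
k=4: 74 Hz, 86 Hz.
Within [24 Hz, 62 Hz]: 26 Hz, 34 Hz, 46 Hz, 54 Hz.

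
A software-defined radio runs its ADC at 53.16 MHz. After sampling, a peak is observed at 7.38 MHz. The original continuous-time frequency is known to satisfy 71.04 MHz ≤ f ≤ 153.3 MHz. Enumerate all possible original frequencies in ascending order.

98.94 MHz, 113.7 MHz, 152.1 MHz

Frequencies that alias to 7.38 MHz are k·fs ± 7.38 MHz for integer k ≥ 0.
k=0: 7.38 MHz.
k=1: 45.78 MHz, 60.54 MHz.
k=2: 98.94 MHz, 113.7 MHz.
k=3: 152.1 MHz, 166.86 MHz.
k=4: 205.26 MHz, 220.02 MHz.
Within [71.04 MHz, 153.3 MHz]: 98.94 MHz, 113.7 MHz, 152.1 MHz.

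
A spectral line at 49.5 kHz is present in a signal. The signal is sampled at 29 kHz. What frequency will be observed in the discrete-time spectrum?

49.5 kHz mod fs = 20.5 kHz.
20.5 kHz > fs/2 = 14.5 kHz, folds to fs − 20.5 kHz = 8.5 kHz.

8.5 kHz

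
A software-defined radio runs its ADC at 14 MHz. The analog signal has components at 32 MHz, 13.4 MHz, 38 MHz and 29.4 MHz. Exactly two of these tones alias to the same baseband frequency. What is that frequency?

fs/2 = 7 MHz.
32 MHz mod fs = 4 MHz.
4 MHz ≤ fs/2 = 7 MHz, appears at 4 MHz.
13.4 MHz > fs/2 = 7 MHz, folds to fs − 13.4 MHz = 0.6 MHz.
38 MHz mod fs = 10 MHz.
10 MHz > fs/2 = 7 MHz, folds to fs − 10 MHz = 4 MHz.
29.4 MHz mod fs = 1.4 MHz.
1.4 MHz ≤ fs/2 = 7 MHz, appears at 1.4 MHz.
32 MHz and 38 MHz both map to 4 MHz.

4 MHz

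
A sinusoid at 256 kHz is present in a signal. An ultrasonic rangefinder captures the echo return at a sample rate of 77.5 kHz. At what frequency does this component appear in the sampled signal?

256 kHz mod fs = 23.5 kHz.
23.5 kHz ≤ fs/2 = 38.75 kHz, appears at 23.5 kHz.

23.5 kHz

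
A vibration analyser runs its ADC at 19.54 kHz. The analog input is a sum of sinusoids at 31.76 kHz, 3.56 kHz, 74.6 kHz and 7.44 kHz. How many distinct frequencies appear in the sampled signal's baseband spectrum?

fs/2 = 9.77 kHz.
31.76 kHz mod fs = 12.22 kHz.
12.22 kHz > fs/2 = 9.77 kHz, folds to fs − 12.22 kHz = 7.32 kHz.
3.56 kHz ≤ fs/2 = 9.77 kHz, passes unchanged.
74.6 kHz mod fs = 15.98 kHz.
15.98 kHz > fs/2 = 9.77 kHz, folds to fs − 15.98 kHz = 3.56 kHz.
7.44 kHz ≤ fs/2 = 9.77 kHz, passes unchanged.
Distinct values: {3.56 kHz, 7.32 kHz, 7.44 kHz} → 3.

3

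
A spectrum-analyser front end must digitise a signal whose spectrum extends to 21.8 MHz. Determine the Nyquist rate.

Nyquist rate = 2 × 21.8 MHz = 43.6 MHz.

43.6 MHz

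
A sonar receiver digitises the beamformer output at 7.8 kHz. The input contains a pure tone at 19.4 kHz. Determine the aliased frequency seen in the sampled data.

19.4 kHz mod fs = 3.8 kHz.
3.8 kHz ≤ fs/2 = 3.9 kHz, appears at 3.8 kHz.

3.8 kHz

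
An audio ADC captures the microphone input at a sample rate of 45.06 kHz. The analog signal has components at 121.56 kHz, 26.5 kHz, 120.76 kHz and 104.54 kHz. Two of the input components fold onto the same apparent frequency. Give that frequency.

fs/2 = 22.53 kHz.
121.56 kHz mod fs = 31.44 kHz.
31.44 kHz > fs/2 = 22.53 kHz, folds to fs − 31.44 kHz = 13.62 kHz.
26.5 kHz > fs/2 = 22.53 kHz, folds to fs − 26.5 kHz = 18.56 kHz.
120.76 kHz mod fs = 30.64 kHz.
30.64 kHz > fs/2 = 22.53 kHz, folds to fs − 30.64 kHz = 14.42 kHz.
104.54 kHz mod fs = 14.42 kHz.
14.42 kHz ≤ fs/2 = 22.53 kHz, appears at 14.42 kHz.
104.54 kHz and 120.76 kHz both map to 14.42 kHz.

14.42 kHz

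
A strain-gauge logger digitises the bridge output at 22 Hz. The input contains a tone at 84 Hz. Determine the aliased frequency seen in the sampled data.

84 Hz mod fs = 18 Hz.
18 Hz > fs/2 = 11 Hz, folds to fs − 18 Hz = 4 Hz.

4 Hz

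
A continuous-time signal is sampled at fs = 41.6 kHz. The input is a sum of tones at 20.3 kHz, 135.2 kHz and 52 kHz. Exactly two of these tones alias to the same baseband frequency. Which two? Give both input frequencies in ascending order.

52 kHz, 135.2 kHz

fs/2 = 20.8 kHz.
20.3 kHz ≤ fs/2 = 20.8 kHz, passes unchanged.
135.2 kHz mod fs = 10.4 kHz.
10.4 kHz ≤ fs/2 = 20.8 kHz, appears at 10.4 kHz.
52 kHz mod fs = 10.4 kHz.
10.4 kHz ≤ fs/2 = 20.8 kHz, appears at 10.4 kHz.
52 kHz and 135.2 kHz both map to 10.4 kHz.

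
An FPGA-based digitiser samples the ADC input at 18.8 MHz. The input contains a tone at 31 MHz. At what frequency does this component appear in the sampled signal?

6.6 MHz

31 MHz mod fs = 12.2 MHz.
12.2 MHz > fs/2 = 9.4 MHz, folds to fs − 12.2 MHz = 6.6 MHz.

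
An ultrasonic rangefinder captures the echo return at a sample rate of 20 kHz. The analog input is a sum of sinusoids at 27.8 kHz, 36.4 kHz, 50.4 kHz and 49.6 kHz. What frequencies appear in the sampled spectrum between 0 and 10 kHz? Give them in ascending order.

fs/2 = 10 kHz.
27.8 kHz mod fs = 7.8 kHz.
7.8 kHz ≤ fs/2 = 10 kHz, appears at 7.8 kHz.
36.4 kHz mod fs = 16.4 kHz.
16.4 kHz > fs/2 = 10 kHz, folds to fs − 16.4 kHz = 3.6 kHz.
50.4 kHz mod fs = 10.4 kHz.
10.4 kHz > fs/2 = 10 kHz, folds to fs − 10.4 kHz = 9.6 kHz.
49.6 kHz mod fs = 9.6 kHz.
9.6 kHz ≤ fs/2 = 10 kHz, appears at 9.6 kHz.
Distinct values: {3.6 kHz, 7.8 kHz, 9.6 kHz}.

3.6 kHz, 7.8 kHz, 9.6 kHz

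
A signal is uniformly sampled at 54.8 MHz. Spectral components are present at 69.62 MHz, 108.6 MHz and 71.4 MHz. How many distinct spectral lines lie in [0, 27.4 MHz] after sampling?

fs/2 = 27.4 MHz.
69.62 MHz mod fs = 14.82 MHz.
14.82 MHz ≤ fs/2 = 27.4 MHz, appears at 14.82 MHz.
108.6 MHz mod fs = 53.8 MHz.
53.8 MHz > fs/2 = 27.4 MHz, folds to fs − 53.8 MHz = 1 MHz.
71.4 MHz mod fs = 16.6 MHz.
16.6 MHz ≤ fs/2 = 27.4 MHz, appears at 16.6 MHz.
Distinct values: {1 MHz, 14.82 MHz, 16.6 MHz} → 3.

3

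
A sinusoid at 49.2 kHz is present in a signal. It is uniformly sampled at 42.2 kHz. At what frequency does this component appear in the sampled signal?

7 kHz

49.2 kHz mod fs = 7 kHz.
7 kHz ≤ fs/2 = 21.1 kHz, appears at 7 kHz.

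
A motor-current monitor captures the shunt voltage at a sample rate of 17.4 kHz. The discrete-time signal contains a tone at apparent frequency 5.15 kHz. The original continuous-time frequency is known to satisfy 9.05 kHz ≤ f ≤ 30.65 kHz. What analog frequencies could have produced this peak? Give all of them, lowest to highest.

12.25 kHz, 22.55 kHz, 29.65 kHz

Frequencies that alias to 5.15 kHz are k·fs ± 5.15 kHz for integer k ≥ 0.
k=0: 5.15 kHz.
k=1: 12.25 kHz, 22.55 kHz.
k=2: 29.65 kHz, 39.95 kHz.
k=3: 47.05 kHz, 57.35 kHz.
Within [9.05 kHz, 30.65 kHz]: 12.25 kHz, 22.55 kHz, 29.65 kHz.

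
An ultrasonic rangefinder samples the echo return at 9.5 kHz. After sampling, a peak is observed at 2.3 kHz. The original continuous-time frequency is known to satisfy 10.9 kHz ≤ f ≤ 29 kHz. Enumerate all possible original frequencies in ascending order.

11.8 kHz, 16.7 kHz, 21.3 kHz, 26.2 kHz

Frequencies that alias to 2.3 kHz are k·fs ± 2.3 kHz for integer k ≥ 0.
k=0: 2.3 kHz.
k=1: 7.2 kHz, 11.8 kHz.
k=2: 16.7 kHz, 21.3 kHz.
k=3: 26.2 kHz, 30.8 kHz.
k=4: 35.7 kHz, 40.3 kHz.
Within [10.9 kHz, 29 kHz]: 11.8 kHz, 16.7 kHz, 21.3 kHz, 26.2 kHz.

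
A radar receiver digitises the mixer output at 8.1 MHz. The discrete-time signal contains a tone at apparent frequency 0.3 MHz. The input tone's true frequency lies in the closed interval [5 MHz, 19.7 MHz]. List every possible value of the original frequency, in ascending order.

Frequencies that alias to 0.3 MHz are k·fs ± 0.3 MHz for integer k ≥ 0.
k=0: 0.3 MHz.
k=1: 7.8 MHz, 8.4 MHz.
k=2: 15.9 MHz, 16.5 MHz.
k=3: 24 MHz, 24.6 MHz.
Within [5 MHz, 19.7 MHz]: 7.8 MHz, 8.4 MHz, 15.9 MHz, 16.5 MHz.

7.8 MHz, 8.4 MHz, 15.9 MHz, 16.5 MHz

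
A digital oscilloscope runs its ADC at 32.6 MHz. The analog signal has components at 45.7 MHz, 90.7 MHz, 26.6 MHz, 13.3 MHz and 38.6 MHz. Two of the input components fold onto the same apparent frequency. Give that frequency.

6 MHz

fs/2 = 16.3 MHz.
45.7 MHz mod fs = 13.1 MHz.
13.1 MHz ≤ fs/2 = 16.3 MHz, appears at 13.1 MHz.
90.7 MHz mod fs = 25.5 MHz.
25.5 MHz > fs/2 = 16.3 MHz, folds to fs − 25.5 MHz = 7.1 MHz.
26.6 MHz > fs/2 = 16.3 MHz, folds to fs − 26.6 MHz = 6 MHz.
13.3 MHz ≤ fs/2 = 16.3 MHz, passes unchanged.
38.6 MHz mod fs = 6 MHz.
6 MHz ≤ fs/2 = 16.3 MHz, appears at 6 MHz.
26.6 MHz and 38.6 MHz both map to 6 MHz.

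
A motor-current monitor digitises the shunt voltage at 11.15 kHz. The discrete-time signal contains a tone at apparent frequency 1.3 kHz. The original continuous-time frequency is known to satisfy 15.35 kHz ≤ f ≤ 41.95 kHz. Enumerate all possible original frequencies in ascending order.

Frequencies that alias to 1.3 kHz are k·fs ± 1.3 kHz for integer k ≥ 0.
k=0: 1.3 kHz.
k=1: 9.85 kHz, 12.45 kHz.
k=2: 21 kHz, 23.6 kHz.
k=3: 32.15 kHz, 34.75 kHz.
k=4: 43.3 kHz, 45.9 kHz.
Within [15.35 kHz, 41.95 kHz]: 21 kHz, 23.6 kHz, 32.15 kHz, 34.75 kHz.

21 kHz, 23.6 kHz, 32.15 kHz, 34.75 kHz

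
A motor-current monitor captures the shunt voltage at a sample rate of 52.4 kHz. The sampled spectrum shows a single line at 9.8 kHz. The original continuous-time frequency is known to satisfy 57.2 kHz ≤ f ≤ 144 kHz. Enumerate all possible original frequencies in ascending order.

62.2 kHz, 95 kHz, 114.6 kHz

Frequencies that alias to 9.8 kHz are k·fs ± 9.8 kHz for integer k ≥ 0.
k=0: 9.8 kHz.
k=1: 42.6 kHz, 62.2 kHz.
k=2: 95 kHz, 114.6 kHz.
k=3: 147.4 kHz, 167 kHz.
Within [57.2 kHz, 144 kHz]: 62.2 kHz, 95 kHz, 114.6 kHz.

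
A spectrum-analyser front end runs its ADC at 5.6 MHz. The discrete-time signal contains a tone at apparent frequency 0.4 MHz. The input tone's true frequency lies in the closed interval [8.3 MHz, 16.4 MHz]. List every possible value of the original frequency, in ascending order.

10.8 MHz, 11.6 MHz, 16.4 MHz

Frequencies that alias to 0.4 MHz are k·fs ± 0.4 MHz for integer k ≥ 0.
k=0: 0.4 MHz.
k=1: 5.2 MHz, 6 MHz.
k=2: 10.8 MHz, 11.6 MHz.
k=3: 16.4 MHz, 17.2 MHz.
k=4: 22 MHz, 22.8 MHz.
Within [8.3 MHz, 16.4 MHz]: 10.8 MHz, 11.6 MHz, 16.4 MHz.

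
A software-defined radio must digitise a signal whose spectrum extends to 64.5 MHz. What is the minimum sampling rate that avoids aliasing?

Nyquist rate = 2 × 64.5 MHz = 129 MHz.

129 MHz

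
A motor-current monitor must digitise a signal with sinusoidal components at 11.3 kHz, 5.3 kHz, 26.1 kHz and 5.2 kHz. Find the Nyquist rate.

52.2 kHz

Highest-frequency component: 26.1 kHz.
Nyquist rate = 2 × 26.1 kHz = 52.2 kHz.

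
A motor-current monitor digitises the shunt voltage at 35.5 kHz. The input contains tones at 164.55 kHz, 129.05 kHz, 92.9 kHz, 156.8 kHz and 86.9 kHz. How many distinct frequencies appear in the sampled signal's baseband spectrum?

fs/2 = 17.75 kHz.
164.55 kHz mod fs = 22.55 kHz.
22.55 kHz > fs/2 = 17.75 kHz, folds to fs − 22.55 kHz = 12.95 kHz.
129.05 kHz mod fs = 22.55 kHz.
22.55 kHz > fs/2 = 17.75 kHz, folds to fs − 22.55 kHz = 12.95 kHz.
92.9 kHz mod fs = 21.9 kHz.
21.9 kHz > fs/2 = 17.75 kHz, folds to fs − 21.9 kHz = 13.6 kHz.
156.8 kHz mod fs = 14.8 kHz.
14.8 kHz ≤ fs/2 = 17.75 kHz, appears at 14.8 kHz.
86.9 kHz mod fs = 15.9 kHz.
15.9 kHz ≤ fs/2 = 17.75 kHz, appears at 15.9 kHz.
Distinct values: {12.95 kHz, 13.6 kHz, 14.8 kHz, 15.9 kHz} → 4.

4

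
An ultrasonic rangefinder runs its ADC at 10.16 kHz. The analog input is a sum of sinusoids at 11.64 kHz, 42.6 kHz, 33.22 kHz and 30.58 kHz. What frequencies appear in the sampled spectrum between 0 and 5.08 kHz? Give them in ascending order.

0.1 kHz, 1.48 kHz, 1.96 kHz, 2.74 kHz

fs/2 = 5.08 kHz.
11.64 kHz mod fs = 1.48 kHz.
1.48 kHz ≤ fs/2 = 5.08 kHz, appears at 1.48 kHz.
42.6 kHz mod fs = 1.96 kHz.
1.96 kHz ≤ fs/2 = 5.08 kHz, appears at 1.96 kHz.
33.22 kHz mod fs = 2.74 kHz.
2.74 kHz ≤ fs/2 = 5.08 kHz, appears at 2.74 kHz.
30.58 kHz mod fs = 0.1 kHz.
0.1 kHz ≤ fs/2 = 5.08 kHz, appears at 0.1 kHz.
Distinct values: {0.1 kHz, 1.48 kHz, 1.96 kHz, 2.74 kHz}.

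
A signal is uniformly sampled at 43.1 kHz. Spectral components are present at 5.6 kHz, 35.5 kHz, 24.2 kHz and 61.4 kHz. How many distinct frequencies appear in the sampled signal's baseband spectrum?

fs/2 = 21.55 kHz.
5.6 kHz ≤ fs/2 = 21.55 kHz, passes unchanged.
35.5 kHz > fs/2 = 21.55 kHz, folds to fs − 35.5 kHz = 7.6 kHz.
24.2 kHz > fs/2 = 21.55 kHz, folds to fs − 24.2 kHz = 18.9 kHz.
61.4 kHz mod fs = 18.3 kHz.
18.3 kHz ≤ fs/2 = 21.55 kHz, appears at 18.3 kHz.
Distinct values: {5.6 kHz, 7.6 kHz, 18.3 kHz, 18.9 kHz} → 4.

4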